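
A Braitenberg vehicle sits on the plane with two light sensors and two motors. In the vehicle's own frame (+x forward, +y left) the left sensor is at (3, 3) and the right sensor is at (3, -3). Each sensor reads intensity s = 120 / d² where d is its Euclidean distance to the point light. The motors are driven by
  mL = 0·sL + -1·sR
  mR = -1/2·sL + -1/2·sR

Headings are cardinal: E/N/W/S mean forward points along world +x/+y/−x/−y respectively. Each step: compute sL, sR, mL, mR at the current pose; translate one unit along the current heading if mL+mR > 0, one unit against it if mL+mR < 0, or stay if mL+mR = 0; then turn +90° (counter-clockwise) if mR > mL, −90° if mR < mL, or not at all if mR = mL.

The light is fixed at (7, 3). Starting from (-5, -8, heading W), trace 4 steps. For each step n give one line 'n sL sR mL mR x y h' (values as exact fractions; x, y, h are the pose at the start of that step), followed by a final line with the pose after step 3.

0 120/421 120/289 -120/289 -42600/121669 -5 -8 W
1 6/13 15/49 -15/49 -489/1274 -4 -8 S
2 24/73 24/49 -24/49 -1464/3577 -4 -7 W
3 60/109 60/169 -60/169 -8340/18421 -3 -7 S
final -3 -6 W

n=0: pose=(-5,-8,W); sL=120/421, sR=120/289; mL=-120/289, mR=-42600/121669; mL+mR=-93120/121669 → advance -1; mR−mL=7920/121669 → turn +1·90°
n=1: pose=(-4,-8,S); sL=6/13, sR=15/49; mL=-15/49, mR=-489/1274; mL+mR=-879/1274 → advance -1; mR−mL=-99/1274 → turn -1·90°
n=2: pose=(-4,-7,W); sL=24/73, sR=24/49; mL=-24/49, mR=-1464/3577; mL+mR=-3216/3577 → advance -1; mR−mL=288/3577 → turn +1·90°
n=3: pose=(-3,-7,S); sL=60/109, sR=60/169; mL=-60/169, mR=-8340/18421; mL+mR=-14880/18421 → advance -1; mR−mL=-1800/18421 → turn -1·90°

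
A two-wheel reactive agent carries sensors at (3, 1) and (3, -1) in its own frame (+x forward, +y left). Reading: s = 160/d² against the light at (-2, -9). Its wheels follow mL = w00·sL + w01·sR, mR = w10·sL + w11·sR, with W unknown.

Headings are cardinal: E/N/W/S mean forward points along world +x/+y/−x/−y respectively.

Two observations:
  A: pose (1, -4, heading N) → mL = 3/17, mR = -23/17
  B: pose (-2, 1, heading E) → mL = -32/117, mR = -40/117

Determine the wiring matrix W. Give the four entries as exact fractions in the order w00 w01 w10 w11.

obs A: pose=(1,-4,N) → sL=40/17, sR=2, mL=3/17, mR=-23/17
obs B: pose=(-2,1,E) → sL=16/13, sR=16/9, mL=-32/117, mR=-40/117
sensor matrix S = [[40/17, 2], [16/13, 16/9]]; det S = 3424/1989
solve [mL_A; mL_B] = S·[w00; w01] and [mR_A; mR_B] = S·[w10; w11]:
  w00 = 1/2, w01 = -1/2, w10 = -1, w11 = 1/2

1/2 -1/2 -1 1/2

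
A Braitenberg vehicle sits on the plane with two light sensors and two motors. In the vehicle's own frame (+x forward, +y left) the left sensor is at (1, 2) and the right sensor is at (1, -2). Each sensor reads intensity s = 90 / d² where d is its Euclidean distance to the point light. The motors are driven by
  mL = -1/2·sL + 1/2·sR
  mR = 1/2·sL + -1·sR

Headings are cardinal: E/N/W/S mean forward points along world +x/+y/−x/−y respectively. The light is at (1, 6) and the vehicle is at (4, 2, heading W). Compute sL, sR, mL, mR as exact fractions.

left sensor world pos  = (3, 0); dL² = 40
right sensor world pos = (3, 4); dR² = 8
sL = 90/40 = 9/4
sR = 90/8 = 45/4
mL = -1/2·sL + 1/2·sR = 9/2
mR = 1/2·sL + -1·sR = -81/8

9/4 45/4 9/2 -81/8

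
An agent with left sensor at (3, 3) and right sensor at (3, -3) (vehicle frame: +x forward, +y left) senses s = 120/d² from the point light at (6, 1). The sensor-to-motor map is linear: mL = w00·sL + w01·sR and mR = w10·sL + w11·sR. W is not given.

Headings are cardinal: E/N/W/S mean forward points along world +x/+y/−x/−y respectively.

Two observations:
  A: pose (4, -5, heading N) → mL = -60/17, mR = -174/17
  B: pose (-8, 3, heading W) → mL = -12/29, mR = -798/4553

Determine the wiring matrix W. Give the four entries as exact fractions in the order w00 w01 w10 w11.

obs A: pose=(4,-5,N) → sL=60/17, sR=12, mL=-60/17, mR=-174/17
obs B: pose=(-8,3,W) → sL=12/29, sR=60/157, mL=-12/29, mR=-798/4553
sensor matrix S = [[60/17, 12], [12/29, 60/157]]; det S = -279936/77401
solve [mL_A; mL_B] = S·[w00; w01] and [mR_A; mR_B] = S·[w10; w11]:
  w00 = -1, w01 = 0, w10 = 1/2, w11 = -1

-1 0 1/2 -1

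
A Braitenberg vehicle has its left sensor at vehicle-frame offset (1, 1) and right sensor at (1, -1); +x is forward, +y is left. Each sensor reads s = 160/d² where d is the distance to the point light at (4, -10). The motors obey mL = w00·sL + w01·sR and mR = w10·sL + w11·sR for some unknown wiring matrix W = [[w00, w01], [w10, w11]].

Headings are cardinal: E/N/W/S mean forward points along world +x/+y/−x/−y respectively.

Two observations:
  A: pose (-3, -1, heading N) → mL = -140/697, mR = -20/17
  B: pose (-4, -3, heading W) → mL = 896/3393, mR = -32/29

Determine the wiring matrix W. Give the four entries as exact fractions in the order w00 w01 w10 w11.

1 -1 0 -1

obs A: pose=(-3,-1,N) → sL=40/41, sR=20/17, mL=-140/697, mR=-20/17
obs B: pose=(-4,-3,W) → sL=160/117, sR=32/29, mL=896/3393, mR=-32/29
sensor matrix S = [[40/41, 20/17], [160/117, 32/29]]; det S = -1258880/2364921
solve [mL_A; mL_B] = S·[w00; w01] and [mR_A; mR_B] = S·[w10; w11]:
  w00 = 1, w01 = -1, w10 = 0, w11 = -1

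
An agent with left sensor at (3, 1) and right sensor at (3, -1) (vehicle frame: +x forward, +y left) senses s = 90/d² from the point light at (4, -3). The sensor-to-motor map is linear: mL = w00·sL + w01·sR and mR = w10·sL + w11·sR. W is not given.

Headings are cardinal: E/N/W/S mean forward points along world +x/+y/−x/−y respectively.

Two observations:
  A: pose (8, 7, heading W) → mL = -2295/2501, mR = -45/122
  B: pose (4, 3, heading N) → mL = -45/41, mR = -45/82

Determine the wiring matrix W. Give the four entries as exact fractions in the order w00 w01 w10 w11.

obs A: pose=(8,7,W) → sL=45/41, sR=45/61, mL=-2295/2501, mR=-45/122
obs B: pose=(4,3,N) → sL=45/41, sR=45/41, mL=-45/41, mR=-45/82
sensor matrix S = [[45/41, 45/61], [45/41, 45/41]]; det S = 40500/102541
solve [mL_A; mL_B] = S·[w00; w01] and [mR_A; mR_B] = S·[w10; w11]:
  w00 = -1/2, w01 = -1/2, w10 = 0, w11 = -1/2

-1/2 -1/2 0 -1/2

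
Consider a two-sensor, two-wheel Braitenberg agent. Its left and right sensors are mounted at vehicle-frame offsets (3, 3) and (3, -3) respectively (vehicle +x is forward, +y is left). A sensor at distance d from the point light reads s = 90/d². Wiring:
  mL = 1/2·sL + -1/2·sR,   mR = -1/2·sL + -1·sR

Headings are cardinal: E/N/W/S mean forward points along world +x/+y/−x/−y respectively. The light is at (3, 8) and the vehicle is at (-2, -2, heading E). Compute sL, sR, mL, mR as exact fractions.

90/53 90/173 5400/9169 -12555/9169

left sensor world pos  = (1, 1); dL² = 53
right sensor world pos = (1, -5); dR² = 173
sL = 90/53 = 90/53
sR = 90/173 = 90/173
mL = 1/2·sL + -1/2·sR = 5400/9169
mR = -1/2·sL + -1·sR = -12555/9169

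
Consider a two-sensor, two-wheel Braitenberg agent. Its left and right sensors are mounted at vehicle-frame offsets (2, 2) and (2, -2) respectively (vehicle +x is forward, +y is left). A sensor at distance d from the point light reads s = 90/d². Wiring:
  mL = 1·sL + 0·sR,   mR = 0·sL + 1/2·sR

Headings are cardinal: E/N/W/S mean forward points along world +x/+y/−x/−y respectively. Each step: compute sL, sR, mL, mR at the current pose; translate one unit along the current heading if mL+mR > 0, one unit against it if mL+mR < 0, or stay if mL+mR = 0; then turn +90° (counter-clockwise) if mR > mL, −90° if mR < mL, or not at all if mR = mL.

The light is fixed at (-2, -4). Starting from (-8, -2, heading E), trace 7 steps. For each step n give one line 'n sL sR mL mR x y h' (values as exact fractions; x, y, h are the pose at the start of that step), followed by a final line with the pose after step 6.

n=0: pose=(-8,-2,E); sL=45/16, sR=45/8; mL=45/16, mR=45/16; mL+mR=45/8 → advance +1; mR−mL=0 → turn +0·90°
n=1: pose=(-7,-2,E); sL=18/5, sR=10; mL=18/5, mR=5; mL+mR=43/5 → advance +1; mR−mL=7/5 → turn +1·90°
n=2: pose=(-6,-2,N); sL=45/26, sR=9/2; mL=45/26, mR=9/4; mL+mR=207/52 → advance +1; mR−mL=27/52 → turn +1·90°
n=3: pose=(-6,-1,W); sL=90/37, sR=90/61; mL=90/37, mR=45/61; mL+mR=7155/2257 → advance +1; mR−mL=-3825/2257 → turn -1·90°
n=4: pose=(-7,-1,N); sL=45/37, sR=45/17; mL=45/37, mR=45/34; mL+mR=3195/1258 → advance +1; mR−mL=135/1258 → turn +1·90°
n=5: pose=(-7,0,W); sL=90/53, sR=18/17; mL=90/53, mR=9/17; mL+mR=2007/901 → advance +1; mR−mL=-1053/901 → turn -1·90°
n=6: pose=(-8,0,N); sL=9/10, sR=45/26; mL=9/10, mR=45/52; mL+mR=459/260 → advance +1; mR−mL=-9/260 → turn -1·90°

0 45/16 45/8 45/16 45/16 -8 -2 E
1 18/5 10 18/5 5 -7 -2 E
2 45/26 9/2 45/26 9/4 -6 -2 N
3 90/37 90/61 90/37 45/61 -6 -1 W
4 45/37 45/17 45/37 45/34 -7 -1 N
5 90/53 18/17 90/53 9/17 -7 0 W
6 9/10 45/26 9/10 45/52 -8 0 N
final -8 1 E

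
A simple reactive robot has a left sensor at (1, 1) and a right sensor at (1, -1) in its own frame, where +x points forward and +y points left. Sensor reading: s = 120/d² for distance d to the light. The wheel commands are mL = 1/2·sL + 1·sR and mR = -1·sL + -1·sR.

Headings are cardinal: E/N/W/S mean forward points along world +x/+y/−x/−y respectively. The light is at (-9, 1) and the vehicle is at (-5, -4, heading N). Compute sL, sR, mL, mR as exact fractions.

24/5 120/41 1092/205 -1584/205

left sensor world pos  = (-6, -3); dL² = 25
right sensor world pos = (-4, -3); dR² = 41
sL = 120/25 = 24/5
sR = 120/41 = 120/41
mL = 1/2·sL + 1·sR = 1092/205
mR = -1·sL + -1·sR = -1584/205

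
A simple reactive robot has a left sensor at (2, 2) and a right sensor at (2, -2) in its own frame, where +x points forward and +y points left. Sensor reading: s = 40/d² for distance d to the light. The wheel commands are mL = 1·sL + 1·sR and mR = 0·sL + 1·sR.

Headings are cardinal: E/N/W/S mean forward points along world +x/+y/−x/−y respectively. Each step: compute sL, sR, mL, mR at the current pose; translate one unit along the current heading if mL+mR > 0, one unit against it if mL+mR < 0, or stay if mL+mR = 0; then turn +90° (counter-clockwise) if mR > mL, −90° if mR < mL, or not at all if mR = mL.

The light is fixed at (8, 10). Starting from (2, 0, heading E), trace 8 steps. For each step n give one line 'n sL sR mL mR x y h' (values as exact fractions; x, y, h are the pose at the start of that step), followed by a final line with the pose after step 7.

n=0: pose=(2,0,E); sL=1/2, sR=1/4; mL=3/4, mR=1/4; mL+mR=1 → advance +1; mR−mL=-1/2 → turn -1·90°
n=1: pose=(3,0,S); sL=40/153, sR=40/193; mL=13840/29529, mR=40/193; mL+mR=19960/29529 → advance +1; mR−mL=-40/153 → turn -1·90°
n=2: pose=(3,-1,W); sL=20/109, sR=4/13; mL=696/1417, mR=4/13; mL+mR=1132/1417 → advance +1; mR−mL=-20/109 → turn -1·90°
n=3: pose=(2,-1,N); sL=8/29, sR=40/97; mL=1936/2813, mR=40/97; mL+mR=3096/2813 → advance +1; mR−mL=-8/29 → turn -1·90°
n=4: pose=(2,0,E); sL=1/2, sR=1/4; mL=3/4, mR=1/4; mL+mR=1 → advance +1; mR−mL=-1/2 → turn -1·90°
n=5: pose=(3,0,S); sL=40/153, sR=40/193; mL=13840/29529, mR=40/193; mL+mR=19960/29529 → advance +1; mR−mL=-40/153 → turn -1·90°
n=6: pose=(3,-1,W); sL=20/109, sR=4/13; mL=696/1417, mR=4/13; mL+mR=1132/1417 → advance +1; mR−mL=-20/109 → turn -1·90°
n=7: pose=(2,-1,N); sL=8/29, sR=40/97; mL=1936/2813, mR=40/97; mL+mR=3096/2813 → advance +1; mR−mL=-8/29 → turn -1·90°

0 1/2 1/4 3/4 1/4 2 0 E
1 40/153 40/193 13840/29529 40/193 3 0 S
2 20/109 4/13 696/1417 4/13 3 -1 W
3 8/29 40/97 1936/2813 40/97 2 -1 N
4 1/2 1/4 3/4 1/4 2 0 E
5 40/153 40/193 13840/29529 40/193 3 0 S
6 20/109 4/13 696/1417 4/13 3 -1 W
7 8/29 40/97 1936/2813 40/97 2 -1 N
final 2 0 E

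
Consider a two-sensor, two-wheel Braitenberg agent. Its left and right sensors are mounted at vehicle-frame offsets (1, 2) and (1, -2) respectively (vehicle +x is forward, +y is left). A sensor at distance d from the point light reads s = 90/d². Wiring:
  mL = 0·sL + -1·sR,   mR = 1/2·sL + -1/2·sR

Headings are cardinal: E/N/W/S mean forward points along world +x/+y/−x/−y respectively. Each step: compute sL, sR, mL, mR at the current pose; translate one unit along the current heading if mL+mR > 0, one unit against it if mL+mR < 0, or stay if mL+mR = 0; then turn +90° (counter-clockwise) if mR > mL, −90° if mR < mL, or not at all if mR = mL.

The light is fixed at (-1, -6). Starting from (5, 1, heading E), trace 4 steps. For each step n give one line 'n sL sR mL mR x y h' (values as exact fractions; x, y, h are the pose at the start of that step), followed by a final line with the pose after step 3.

n=0: pose=(5,1,E); sL=9/13, sR=45/37; mL=-45/37, mR=-126/481; mL+mR=-711/481 → advance -1; mR−mL=459/481 → turn +1·90°
n=1: pose=(4,1,N); sL=90/73, sR=90/113; mL=-90/113, mR=1800/8249; mL+mR=-4770/8249 → advance -1; mR−mL=8370/8249 → turn +1·90°
n=2: pose=(4,0,W); sL=45/16, sR=9/8; mL=-9/8, mR=27/32; mL+mR=-9/32 → advance -1; mR−mL=63/32 → turn +1·90°
n=3: pose=(5,0,S); sL=90/89, sR=90/41; mL=-90/41, mR=-2160/3649; mL+mR=-10170/3649 → advance -1; mR−mL=5850/3649 → turn +1·90°

0 9/13 45/37 -45/37 -126/481 5 1 E
1 90/73 90/113 -90/113 1800/8249 4 1 N
2 45/16 9/8 -9/8 27/32 4 0 W
3 90/89 90/41 -90/41 -2160/3649 5 0 S
final 5 1 E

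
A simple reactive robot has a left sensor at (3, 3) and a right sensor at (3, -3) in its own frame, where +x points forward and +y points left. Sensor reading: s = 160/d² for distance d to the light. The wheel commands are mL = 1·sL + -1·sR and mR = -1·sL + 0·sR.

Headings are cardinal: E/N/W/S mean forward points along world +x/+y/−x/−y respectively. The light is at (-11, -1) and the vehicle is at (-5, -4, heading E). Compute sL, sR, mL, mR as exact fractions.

left sensor world pos  = (-2, -1); dL² = 81
right sensor world pos = (-2, -7); dR² = 117
sL = 160/81 = 160/81
sR = 160/117 = 160/117
mL = 1·sL + -1·sR = 640/1053
mR = -1·sL + 0·sR = -160/81

160/81 160/117 640/1053 -160/81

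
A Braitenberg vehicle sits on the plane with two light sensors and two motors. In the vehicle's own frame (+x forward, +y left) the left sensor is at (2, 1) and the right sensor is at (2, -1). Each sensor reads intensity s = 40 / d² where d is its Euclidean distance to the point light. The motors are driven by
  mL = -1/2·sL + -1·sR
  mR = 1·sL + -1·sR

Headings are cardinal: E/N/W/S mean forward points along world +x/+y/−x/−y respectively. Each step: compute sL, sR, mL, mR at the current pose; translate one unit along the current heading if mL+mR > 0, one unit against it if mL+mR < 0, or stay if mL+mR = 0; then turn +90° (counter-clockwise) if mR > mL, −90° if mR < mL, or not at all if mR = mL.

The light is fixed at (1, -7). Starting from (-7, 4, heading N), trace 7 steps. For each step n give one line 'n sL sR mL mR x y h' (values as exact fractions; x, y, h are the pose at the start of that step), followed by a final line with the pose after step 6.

n=0: pose=(-7,4,N); sL=4/25, sR=20/109; mL=-718/2725, mR=-64/2725; mL+mR=-782/2725 → advance -1; mR−mL=6/25 → turn +1·90°
n=1: pose=(-7,3,W); sL=40/181, sR=40/221; mL=-11660/40001, mR=1600/40001; mL+mR=-10060/40001 → advance -1; mR−mL=60/181 → turn +1·90°
n=2: pose=(-6,3,S); sL=2/5, sR=5/16; mL=-41/80, mR=7/80; mL+mR=-17/40 → advance -1; mR−mL=3/5 → turn +1·90°
n=3: pose=(-6,4,E); sL=40/169, sR=8/25; mL=-1852/4225, mR=-352/4225; mL+mR=-2204/4225 → advance -1; mR−mL=60/169 → turn +1·90°
n=4: pose=(-7,4,N); sL=4/25, sR=20/109; mL=-718/2725, mR=-64/2725; mL+mR=-782/2725 → advance -1; mR−mL=6/25 → turn +1·90°
n=5: pose=(-7,3,W); sL=40/181, sR=40/221; mL=-11660/40001, mR=1600/40001; mL+mR=-10060/40001 → advance -1; mR−mL=60/181 → turn +1·90°
n=6: pose=(-6,3,S); sL=2/5, sR=5/16; mL=-41/80, mR=7/80; mL+mR=-17/40 → advance -1; mR−mL=3/5 → turn +1·90°

0 4/25 20/109 -718/2725 -64/2725 -7 4 N
1 40/181 40/221 -11660/40001 1600/40001 -7 3 W
2 2/5 5/16 -41/80 7/80 -6 3 S
3 40/169 8/25 -1852/4225 -352/4225 -6 4 E
4 4/25 20/109 -718/2725 -64/2725 -7 4 N
5 40/181 40/221 -11660/40001 1600/40001 -7 3 W
6 2/5 5/16 -41/80 7/80 -6 3 S
final -6 4 E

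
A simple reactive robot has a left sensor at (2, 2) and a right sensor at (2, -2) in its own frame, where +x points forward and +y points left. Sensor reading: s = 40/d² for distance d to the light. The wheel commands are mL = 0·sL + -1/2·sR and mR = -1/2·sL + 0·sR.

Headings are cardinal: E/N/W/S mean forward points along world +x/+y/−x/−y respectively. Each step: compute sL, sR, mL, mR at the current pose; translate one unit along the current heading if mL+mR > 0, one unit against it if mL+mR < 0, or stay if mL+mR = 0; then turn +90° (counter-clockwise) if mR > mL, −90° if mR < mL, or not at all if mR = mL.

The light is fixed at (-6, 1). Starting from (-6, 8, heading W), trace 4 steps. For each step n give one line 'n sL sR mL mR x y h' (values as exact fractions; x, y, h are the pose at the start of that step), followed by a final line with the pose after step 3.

n=0: pose=(-6,8,W); sL=40/29, sR=8/17; mL=-4/17, mR=-20/29; mL+mR=-456/493 → advance -1; mR−mL=-224/493 → turn -1·90°
n=1: pose=(-5,8,N); sL=20/41, sR=4/9; mL=-2/9, mR=-10/41; mL+mR=-172/369 → advance -1; mR−mL=-8/369 → turn -1·90°
n=2: pose=(-5,7,E); sL=40/73, sR=8/5; mL=-4/5, mR=-20/73; mL+mR=-392/365 → advance -1; mR−mL=192/365 → turn +1·90°
n=3: pose=(-6,7,N); sL=10/17, sR=10/17; mL=-5/17, mR=-5/17; mL+mR=-10/17 → advance -1; mR−mL=0 → turn +0·90°

0 40/29 8/17 -4/17 -20/29 -6 8 W
1 20/41 4/9 -2/9 -10/41 -5 8 N
2 40/73 8/5 -4/5 -20/73 -5 7 E
3 10/17 10/17 -5/17 -5/17 -6 7 N
final -6 6 N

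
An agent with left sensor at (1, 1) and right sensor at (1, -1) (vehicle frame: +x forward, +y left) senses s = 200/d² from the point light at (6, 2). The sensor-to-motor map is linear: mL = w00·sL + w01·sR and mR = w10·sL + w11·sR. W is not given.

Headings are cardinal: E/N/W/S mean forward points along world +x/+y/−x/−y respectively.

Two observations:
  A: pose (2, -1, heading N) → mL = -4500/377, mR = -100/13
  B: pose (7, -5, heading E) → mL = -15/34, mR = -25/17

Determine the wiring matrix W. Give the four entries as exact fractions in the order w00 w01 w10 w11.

1/2 -1 0 -1/2

obs A: pose=(2,-1,N) → sL=200/29, sR=200/13, mL=-4500/377, mR=-100/13
obs B: pose=(7,-5,E) → sL=5, sR=50/17, mL=-15/34, mR=-25/17
sensor matrix S = [[200/29, 200/13], [5, 50/17]]; det S = -363000/6409
solve [mL_A; mL_B] = S·[w00; w01] and [mR_A; mR_B] = S·[w10; w11]:
  w00 = 1/2, w01 = -1, w10 = 0, w11 = -1/2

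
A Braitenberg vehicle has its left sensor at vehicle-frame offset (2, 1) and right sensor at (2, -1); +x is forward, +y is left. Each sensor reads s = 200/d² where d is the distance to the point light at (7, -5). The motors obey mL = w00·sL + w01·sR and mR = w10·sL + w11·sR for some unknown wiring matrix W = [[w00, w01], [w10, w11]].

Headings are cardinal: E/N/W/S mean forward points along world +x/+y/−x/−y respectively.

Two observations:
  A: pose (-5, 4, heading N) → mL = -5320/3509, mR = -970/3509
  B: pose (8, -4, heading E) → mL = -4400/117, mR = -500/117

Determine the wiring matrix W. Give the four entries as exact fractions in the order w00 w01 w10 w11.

-1 -1 -1 1/2

obs A: pose=(-5,4,N) → sL=20/29, sR=100/121, mL=-5320/3509, mR=-970/3509
obs B: pose=(8,-4,E) → sL=200/13, sR=200/9, mL=-4400/117, mR=-500/117
sensor matrix S = [[20/29, 100/121], [200/13, 200/9]]; det S = 1072000/410553
solve [mL_A; mL_B] = S·[w00; w01] and [mR_A; mR_B] = S·[w10; w11]:
  w00 = -1, w01 = -1, w10 = -1, w11 = 1/2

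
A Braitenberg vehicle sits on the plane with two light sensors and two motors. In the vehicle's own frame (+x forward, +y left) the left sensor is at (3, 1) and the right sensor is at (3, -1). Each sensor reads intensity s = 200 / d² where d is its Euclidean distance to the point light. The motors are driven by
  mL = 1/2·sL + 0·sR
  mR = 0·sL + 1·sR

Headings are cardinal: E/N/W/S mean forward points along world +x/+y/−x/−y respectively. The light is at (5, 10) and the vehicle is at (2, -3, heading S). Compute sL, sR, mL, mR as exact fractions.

10/13 25/34 5/13 25/34

left sensor world pos  = (3, -6); dL² = 260
right sensor world pos = (1, -6); dR² = 272
sL = 200/260 = 10/13
sR = 200/272 = 25/34
mL = 1/2·sL + 0·sR = 5/13
mR = 0·sL + 1·sR = 25/34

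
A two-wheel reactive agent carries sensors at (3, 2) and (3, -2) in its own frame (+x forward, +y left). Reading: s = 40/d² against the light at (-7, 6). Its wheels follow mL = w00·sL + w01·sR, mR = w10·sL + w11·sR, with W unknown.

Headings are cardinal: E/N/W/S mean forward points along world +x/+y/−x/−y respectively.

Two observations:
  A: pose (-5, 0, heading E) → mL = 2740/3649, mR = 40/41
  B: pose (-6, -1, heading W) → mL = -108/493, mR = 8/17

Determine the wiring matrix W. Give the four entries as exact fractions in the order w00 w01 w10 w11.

obs A: pose=(-5,0,E) → sL=40/41, sR=40/89, mL=2740/3649, mR=40/41
obs B: pose=(-6,-1,W) → sL=8/17, sR=40/29, mL=-108/493, mR=8/17
sensor matrix S = [[40/41, 40/89], [8/17, 40/29]]; det S = 2040320/1798957
solve [mL_A; mL_B] = S·[w00; w01] and [mR_A; mR_B] = S·[w10; w11]:
  w00 = 1, w01 = -1/2, w10 = 1, w11 = 0

1 -1/2 1 0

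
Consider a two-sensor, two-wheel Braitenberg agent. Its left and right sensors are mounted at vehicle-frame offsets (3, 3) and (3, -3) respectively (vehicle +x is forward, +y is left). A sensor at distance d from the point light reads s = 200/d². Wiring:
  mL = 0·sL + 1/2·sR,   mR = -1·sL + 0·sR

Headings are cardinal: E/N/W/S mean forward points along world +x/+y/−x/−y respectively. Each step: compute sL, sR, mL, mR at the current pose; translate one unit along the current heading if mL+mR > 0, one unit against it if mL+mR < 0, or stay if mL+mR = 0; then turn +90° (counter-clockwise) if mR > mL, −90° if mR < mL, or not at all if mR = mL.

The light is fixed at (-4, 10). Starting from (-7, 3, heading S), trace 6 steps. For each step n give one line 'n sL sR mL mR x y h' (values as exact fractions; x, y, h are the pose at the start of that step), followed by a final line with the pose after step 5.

n=0: pose=(-7,3,S); sL=2, sR=25/17; mL=25/34, mR=-2; mL+mR=-43/34 → advance -1; mR−mL=-93/34 → turn -1·90°
n=1: pose=(-7,4,W); sL=200/117, sR=40/9; mL=20/9, mR=-200/117; mL+mR=20/39 → advance +1; mR−mL=-460/117 → turn -1·90°
n=2: pose=(-8,4,N); sL=100/29, sR=20; mL=10, mR=-100/29; mL+mR=190/29 → advance +1; mR−mL=-390/29 → turn -1·90°
n=3: pose=(-8,5,E); sL=40, sR=40/13; mL=20/13, mR=-40; mL+mR=-500/13 → advance -1; mR−mL=-540/13 → turn -1·90°
n=4: pose=(-9,5,S); sL=50/17, sR=25/16; mL=25/32, mR=-50/17; mL+mR=-1175/544 → advance -1; mR−mL=-2025/544 → turn -1·90°
n=5: pose=(-9,6,W); sL=200/113, sR=40/13; mL=20/13, mR=-200/113; mL+mR=-340/1469 → advance -1; mR−mL=-4860/1469 → turn -1·90°

0 2 25/17 25/34 -2 -7 3 S
1 200/117 40/9 20/9 -200/117 -7 4 W
2 100/29 20 10 -100/29 -8 4 N
3 40 40/13 20/13 -40 -8 5 E
4 50/17 25/16 25/32 -50/17 -9 5 S
5 200/113 40/13 20/13 -200/113 -9 6 W
final -8 6 N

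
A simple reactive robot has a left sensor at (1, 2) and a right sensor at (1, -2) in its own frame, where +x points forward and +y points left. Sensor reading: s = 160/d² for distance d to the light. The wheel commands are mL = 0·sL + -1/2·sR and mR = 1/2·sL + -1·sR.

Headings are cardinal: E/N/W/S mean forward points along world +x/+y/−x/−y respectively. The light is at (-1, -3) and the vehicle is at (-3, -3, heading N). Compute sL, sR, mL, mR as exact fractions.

160/17 160 -80 -2640/17

left sensor world pos  = (-5, -2); dL² = 17
right sensor world pos = (-1, -2); dR² = 1
sL = 160/17 = 160/17
sR = 160/1 = 160
mL = 0·sL + -1/2·sR = -80
mR = 1/2·sL + -1·sR = -2640/17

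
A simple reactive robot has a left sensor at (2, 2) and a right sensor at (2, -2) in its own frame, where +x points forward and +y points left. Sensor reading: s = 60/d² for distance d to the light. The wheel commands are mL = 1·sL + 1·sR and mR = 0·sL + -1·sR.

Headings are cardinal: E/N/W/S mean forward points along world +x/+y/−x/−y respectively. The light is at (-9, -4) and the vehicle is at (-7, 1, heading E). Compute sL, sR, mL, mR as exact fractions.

left sensor world pos  = (-5, 3); dL² = 65
right sensor world pos = (-5, -1); dR² = 25
sL = 60/65 = 12/13
sR = 60/25 = 12/5
mL = 1·sL + 1·sR = 216/65
mR = 0·sL + -1·sR = -12/5

12/13 12/5 216/65 -12/5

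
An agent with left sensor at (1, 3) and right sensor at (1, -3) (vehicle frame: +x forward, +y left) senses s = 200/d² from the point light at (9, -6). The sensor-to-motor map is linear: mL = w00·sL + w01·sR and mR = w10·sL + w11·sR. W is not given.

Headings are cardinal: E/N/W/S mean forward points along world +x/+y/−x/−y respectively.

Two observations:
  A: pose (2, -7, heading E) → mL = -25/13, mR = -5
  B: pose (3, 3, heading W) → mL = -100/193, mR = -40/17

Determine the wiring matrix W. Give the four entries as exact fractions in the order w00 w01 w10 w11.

0 -1/2 -1 0

obs A: pose=(2,-7,E) → sL=5, sR=50/13, mL=-25/13, mR=-5
obs B: pose=(3,3,W) → sL=40/17, sR=200/193, mL=-100/193, mR=-40/17
sensor matrix S = [[5, 50/13], [40/17, 200/193]]; det S = -165000/42653
solve [mL_A; mL_B] = S·[w00; w01] and [mR_A; mR_B] = S·[w10; w11]:
  w00 = 0, w01 = -1/2, w10 = -1, w11 = 0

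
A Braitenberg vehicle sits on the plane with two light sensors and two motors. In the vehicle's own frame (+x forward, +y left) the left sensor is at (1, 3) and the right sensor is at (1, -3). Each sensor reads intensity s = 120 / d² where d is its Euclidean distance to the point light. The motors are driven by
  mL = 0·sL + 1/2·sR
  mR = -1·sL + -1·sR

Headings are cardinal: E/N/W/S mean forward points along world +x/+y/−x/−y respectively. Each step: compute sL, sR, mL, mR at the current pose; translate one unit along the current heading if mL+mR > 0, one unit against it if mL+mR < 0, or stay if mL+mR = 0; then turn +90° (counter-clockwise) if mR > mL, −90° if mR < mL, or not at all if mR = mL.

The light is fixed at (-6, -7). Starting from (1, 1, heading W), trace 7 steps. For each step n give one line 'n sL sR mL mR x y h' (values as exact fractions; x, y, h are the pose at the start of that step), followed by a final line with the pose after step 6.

0 120/61 120/157 60/157 -26160/9577 1 1 W
1 60/53 60/101 30/101 -9240/5353 2 1 N
2 120/181 120/97 60/97 -33360/17557 2 0 E
3 15/17 30/13 15/13 -705/221 1 0 S
4 120/61 120/157 60/157 -26160/9577 1 1 W
5 60/53 60/101 30/101 -9240/5353 2 1 N
6 120/181 120/97 60/97 -33360/17557 2 0 E
final 1 0 S

n=0: pose=(1,1,W); sL=120/61, sR=120/157; mL=60/157, mR=-26160/9577; mL+mR=-22500/9577 → advance -1; mR−mL=-29820/9577 → turn -1·90°
n=1: pose=(2,1,N); sL=60/53, sR=60/101; mL=30/101, mR=-9240/5353; mL+mR=-7650/5353 → advance -1; mR−mL=-10830/5353 → turn -1·90°
n=2: pose=(2,0,E); sL=120/181, sR=120/97; mL=60/97, mR=-33360/17557; mL+mR=-22500/17557 → advance -1; mR−mL=-44220/17557 → turn -1·90°
n=3: pose=(1,0,S); sL=15/17, sR=30/13; mL=15/13, mR=-705/221; mL+mR=-450/221 → advance -1; mR−mL=-960/221 → turn -1·90°
n=4: pose=(1,1,W); sL=120/61, sR=120/157; mL=60/157, mR=-26160/9577; mL+mR=-22500/9577 → advance -1; mR−mL=-29820/9577 → turn -1·90°
n=5: pose=(2,1,N); sL=60/53, sR=60/101; mL=30/101, mR=-9240/5353; mL+mR=-7650/5353 → advance -1; mR−mL=-10830/5353 → turn -1·90°
n=6: pose=(2,0,E); sL=120/181, sR=120/97; mL=60/97, mR=-33360/17557; mL+mR=-22500/17557 → advance -1; mR−mL=-44220/17557 → turn -1·90°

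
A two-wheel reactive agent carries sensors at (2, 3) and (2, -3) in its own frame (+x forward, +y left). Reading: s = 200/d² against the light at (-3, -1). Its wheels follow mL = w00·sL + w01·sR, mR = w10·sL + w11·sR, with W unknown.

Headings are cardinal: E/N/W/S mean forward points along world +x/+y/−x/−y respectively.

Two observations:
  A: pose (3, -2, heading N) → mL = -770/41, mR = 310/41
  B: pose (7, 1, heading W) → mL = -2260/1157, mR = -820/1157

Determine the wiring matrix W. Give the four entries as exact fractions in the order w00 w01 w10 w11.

obs A: pose=(3,-2,N) → sL=20, sR=100/41, mL=-770/41, mR=310/41
obs B: pose=(7,1,W) → sL=40/13, sR=200/89, mL=-2260/1157, mR=-820/1157
sensor matrix S = [[20, 100/41], [40/13, 200/89]]; det S = 1776000/47437
solve [mL_A; mL_B] = S·[w00; w01] and [mR_A; mR_B] = S·[w10; w11]:
  w00 = -1, w01 = 1/2, w10 = 1/2, w11 = -1

-1 1/2 1/2 -1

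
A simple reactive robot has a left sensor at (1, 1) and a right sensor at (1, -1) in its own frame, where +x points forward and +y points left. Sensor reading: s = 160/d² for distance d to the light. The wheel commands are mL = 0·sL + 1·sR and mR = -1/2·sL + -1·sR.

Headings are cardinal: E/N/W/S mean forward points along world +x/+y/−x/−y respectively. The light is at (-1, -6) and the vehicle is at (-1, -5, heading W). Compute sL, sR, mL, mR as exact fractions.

160 32 32 -112

left sensor world pos  = (-2, -6); dL² = 1
right sensor world pos = (-2, -4); dR² = 5
sL = 160/1 = 160
sR = 160/5 = 32
mL = 0·sL + 1·sR = 32
mR = -1/2·sL + -1·sR = -112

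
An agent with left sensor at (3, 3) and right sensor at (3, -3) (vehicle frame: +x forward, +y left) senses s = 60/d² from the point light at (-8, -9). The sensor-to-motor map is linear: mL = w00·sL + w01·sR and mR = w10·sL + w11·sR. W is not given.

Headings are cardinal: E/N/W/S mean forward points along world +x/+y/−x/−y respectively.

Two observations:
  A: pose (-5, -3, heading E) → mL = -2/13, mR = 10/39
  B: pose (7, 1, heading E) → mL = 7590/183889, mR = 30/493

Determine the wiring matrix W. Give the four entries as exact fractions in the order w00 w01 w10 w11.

1 -1/2 1/2 0

obs A: pose=(-5,-3,E) → sL=20/39, sR=4/3, mL=-2/13, mR=10/39
obs B: pose=(7,1,E) → sL=60/493, sR=60/373, mL=7590/183889, mR=30/493
sensor matrix S = [[20/39, 4/3], [60/493, 60/373]]; det S = -190720/2390557
solve [mL_A; mL_B] = S·[w00; w01] and [mR_A; mR_B] = S·[w10; w11]:
  w00 = 1, w01 = -1/2, w10 = 1/2, w11 = 0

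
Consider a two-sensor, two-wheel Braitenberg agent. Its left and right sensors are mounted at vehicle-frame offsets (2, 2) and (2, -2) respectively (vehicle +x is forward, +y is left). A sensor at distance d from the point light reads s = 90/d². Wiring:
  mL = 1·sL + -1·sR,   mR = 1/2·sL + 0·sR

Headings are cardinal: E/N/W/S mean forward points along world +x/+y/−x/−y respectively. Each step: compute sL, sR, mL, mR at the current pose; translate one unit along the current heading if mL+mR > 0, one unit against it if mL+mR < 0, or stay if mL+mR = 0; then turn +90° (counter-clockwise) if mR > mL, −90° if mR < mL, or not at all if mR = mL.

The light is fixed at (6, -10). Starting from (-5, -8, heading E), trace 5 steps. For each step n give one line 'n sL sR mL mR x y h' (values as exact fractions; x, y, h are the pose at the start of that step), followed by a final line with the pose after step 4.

0 90/97 10/9 -160/873 45/97 -5 -8 E
1 9/16 9/8 -9/16 9/32 -4 -8 N
2 18/29 10/17 16/493 9/29 -4 -9 W
3 45/41 9/17 396/697 45/82 -5 -9 S
4 90/173 90/173 0 45/173 -5 -10 W
final -6 -10 S

n=0: pose=(-5,-8,E); sL=90/97, sR=10/9; mL=-160/873, mR=45/97; mL+mR=245/873 → advance +1; mR−mL=565/873 → turn +1·90°
n=1: pose=(-4,-8,N); sL=9/16, sR=9/8; mL=-9/16, mR=9/32; mL+mR=-9/32 → advance -1; mR−mL=27/32 → turn +1·90°
n=2: pose=(-4,-9,W); sL=18/29, sR=10/17; mL=16/493, mR=9/29; mL+mR=169/493 → advance +1; mR−mL=137/493 → turn +1·90°
n=3: pose=(-5,-9,S); sL=45/41, sR=9/17; mL=396/697, mR=45/82; mL+mR=1557/1394 → advance +1; mR−mL=-27/1394 → turn -1·90°
n=4: pose=(-5,-10,W); sL=90/173, sR=90/173; mL=0, mR=45/173; mL+mR=45/173 → advance +1; mR−mL=45/173 → turn +1·90°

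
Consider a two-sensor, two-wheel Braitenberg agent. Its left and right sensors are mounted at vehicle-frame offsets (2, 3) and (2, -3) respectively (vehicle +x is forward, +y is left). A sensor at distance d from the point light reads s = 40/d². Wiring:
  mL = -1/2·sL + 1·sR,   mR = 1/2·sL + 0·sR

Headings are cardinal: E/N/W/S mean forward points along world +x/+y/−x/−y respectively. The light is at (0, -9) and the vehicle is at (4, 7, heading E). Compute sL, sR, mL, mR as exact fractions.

40/397 8/41 2356/16277 20/397

left sensor world pos  = (6, 10); dL² = 397
right sensor world pos = (6, 4); dR² = 205
sL = 40/397 = 40/397
sR = 40/205 = 8/41
mL = -1/2·sL + 1·sR = 2356/16277
mR = 1/2·sL + 0·sR = 20/397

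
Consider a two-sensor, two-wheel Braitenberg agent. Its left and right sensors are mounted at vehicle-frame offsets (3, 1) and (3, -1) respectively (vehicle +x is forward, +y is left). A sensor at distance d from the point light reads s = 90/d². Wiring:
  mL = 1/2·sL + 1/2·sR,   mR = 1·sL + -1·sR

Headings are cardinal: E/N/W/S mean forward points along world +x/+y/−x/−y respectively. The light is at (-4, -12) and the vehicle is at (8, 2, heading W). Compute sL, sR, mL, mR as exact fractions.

9/25 5/17 139/425 28/425

left sensor world pos  = (5, 1); dL² = 250
right sensor world pos = (5, 3); dR² = 306
sL = 90/250 = 9/25
sR = 90/306 = 5/17
mL = 1/2·sL + 1/2·sR = 139/425
mR = 1·sL + -1·sR = 28/425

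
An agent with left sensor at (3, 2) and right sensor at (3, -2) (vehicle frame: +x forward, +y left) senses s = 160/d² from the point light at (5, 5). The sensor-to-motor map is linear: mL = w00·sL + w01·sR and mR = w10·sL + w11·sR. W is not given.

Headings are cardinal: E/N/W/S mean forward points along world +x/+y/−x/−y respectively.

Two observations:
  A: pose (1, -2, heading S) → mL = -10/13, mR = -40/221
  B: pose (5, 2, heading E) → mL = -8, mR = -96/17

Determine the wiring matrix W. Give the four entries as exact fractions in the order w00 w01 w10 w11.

obs A: pose=(1,-2,S) → sL=20/13, sR=20/17, mL=-10/13, mR=-40/221
obs B: pose=(5,2,E) → sL=16, sR=80/17, mL=-8, mR=-96/17
sensor matrix S = [[20/13, 20/17], [16, 80/17]]; det S = -2560/221
solve [mL_A; mL_B] = S·[w00; w01] and [mR_A; mR_B] = S·[w10; w11]:
  w00 = -1/2, w01 = 0, w10 = -1/2, w11 = 1/2

-1/2 0 -1/2 1/2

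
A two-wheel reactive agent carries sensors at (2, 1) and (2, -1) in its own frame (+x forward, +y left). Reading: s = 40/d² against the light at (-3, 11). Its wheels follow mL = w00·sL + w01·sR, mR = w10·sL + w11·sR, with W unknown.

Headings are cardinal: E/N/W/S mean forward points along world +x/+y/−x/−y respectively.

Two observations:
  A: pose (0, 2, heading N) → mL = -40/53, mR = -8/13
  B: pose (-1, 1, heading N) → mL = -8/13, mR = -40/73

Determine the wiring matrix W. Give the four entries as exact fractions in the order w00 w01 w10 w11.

-1 0 0 -1

obs A: pose=(0,2,N) → sL=40/53, sR=8/13, mL=-40/53, mR=-8/13
obs B: pose=(-1,1,N) → sL=8/13, sR=40/73, mL=-8/13, mR=-40/73
sensor matrix S = [[40/53, 8/13], [8/13, 40/73]]; det S = 22784/653861
solve [mL_A; mL_B] = S·[w00; w01] and [mR_A; mR_B] = S·[w10; w11]:
  w00 = -1, w01 = 0, w10 = 0, w11 = -1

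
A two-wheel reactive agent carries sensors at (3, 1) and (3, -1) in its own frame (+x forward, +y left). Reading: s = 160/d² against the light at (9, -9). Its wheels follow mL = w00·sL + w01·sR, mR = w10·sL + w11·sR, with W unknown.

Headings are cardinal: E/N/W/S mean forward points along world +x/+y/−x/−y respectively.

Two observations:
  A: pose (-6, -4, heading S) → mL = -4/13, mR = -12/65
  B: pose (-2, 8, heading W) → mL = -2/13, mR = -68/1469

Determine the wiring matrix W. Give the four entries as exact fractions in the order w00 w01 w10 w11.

0 -1/2 -1 1

obs A: pose=(-6,-4,S) → sL=4/5, sR=8/13, mL=-4/13, mR=-12/65
obs B: pose=(-2,8,W) → sL=40/113, sR=4/13, mL=-2/13, mR=-68/1469
sensor matrix S = [[4/5, 8/13], [40/113, 4/13]]; det S = 16/565
solve [mL_A; mL_B] = S·[w00; w01] and [mR_A; mR_B] = S·[w10; w11]:
  w00 = 0, w01 = -1/2, w10 = -1, w11 = 1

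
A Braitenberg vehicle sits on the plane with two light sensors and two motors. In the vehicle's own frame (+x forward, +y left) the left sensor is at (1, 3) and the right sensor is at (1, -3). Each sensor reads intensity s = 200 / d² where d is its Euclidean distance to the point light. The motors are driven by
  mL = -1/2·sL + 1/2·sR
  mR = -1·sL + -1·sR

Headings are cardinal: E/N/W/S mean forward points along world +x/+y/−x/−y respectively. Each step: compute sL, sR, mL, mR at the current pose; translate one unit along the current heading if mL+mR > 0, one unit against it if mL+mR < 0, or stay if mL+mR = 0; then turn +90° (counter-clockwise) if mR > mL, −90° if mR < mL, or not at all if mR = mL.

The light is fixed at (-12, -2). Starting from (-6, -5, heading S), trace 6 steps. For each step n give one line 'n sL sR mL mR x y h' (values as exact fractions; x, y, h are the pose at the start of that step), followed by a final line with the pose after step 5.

0 200/97 8 288/97 -976/97 -6 -5 S
1 4 100/13 24/13 -152/13 -6 -4 W
2 200/17 200/101 -8400/1717 -23600/1717 -5 -4 N
3 25/8 2 -9/16 -41/8 -5 -5 E
4 200/97 8 288/97 -976/97 -6 -5 S
5 4 100/13 24/13 -152/13 -6 -4 W
final -5 -4 N

n=0: pose=(-6,-5,S); sL=200/97, sR=8; mL=288/97, mR=-976/97; mL+mR=-688/97 → advance -1; mR−mL=-1264/97 → turn -1·90°
n=1: pose=(-6,-4,W); sL=4, sR=100/13; mL=24/13, mR=-152/13; mL+mR=-128/13 → advance -1; mR−mL=-176/13 → turn -1·90°
n=2: pose=(-5,-4,N); sL=200/17, sR=200/101; mL=-8400/1717, mR=-23600/1717; mL+mR=-32000/1717 → advance -1; mR−mL=-15200/1717 → turn -1·90°
n=3: pose=(-5,-5,E); sL=25/8, sR=2; mL=-9/16, mR=-41/8; mL+mR=-91/16 → advance -1; mR−mL=-73/16 → turn -1·90°
n=4: pose=(-6,-5,S); sL=200/97, sR=8; mL=288/97, mR=-976/97; mL+mR=-688/97 → advance -1; mR−mL=-1264/97 → turn -1·90°
n=5: pose=(-6,-4,W); sL=4, sR=100/13; mL=24/13, mR=-152/13; mL+mR=-128/13 → advance -1; mR−mL=-176/13 → turn -1·90°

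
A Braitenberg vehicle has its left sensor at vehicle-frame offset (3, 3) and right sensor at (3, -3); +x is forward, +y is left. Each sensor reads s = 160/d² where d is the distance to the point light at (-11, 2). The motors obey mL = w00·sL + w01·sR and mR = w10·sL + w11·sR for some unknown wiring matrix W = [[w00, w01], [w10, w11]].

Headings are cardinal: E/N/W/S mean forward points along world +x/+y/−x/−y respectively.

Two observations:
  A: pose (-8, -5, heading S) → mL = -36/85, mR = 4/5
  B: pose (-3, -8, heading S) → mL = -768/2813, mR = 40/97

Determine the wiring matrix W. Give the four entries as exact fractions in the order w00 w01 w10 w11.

obs A: pose=(-8,-5,S) → sL=20/17, sR=8/5, mL=-36/85, mR=4/5
obs B: pose=(-3,-8,S) → sL=16/29, sR=80/97, mL=-768/2813, mR=40/97
sensor matrix S = [[20/17, 8/5], [16/29, 80/97]]; det S = 20928/239105
solve [mL_A; mL_B] = S·[w00; w01] and [mR_A; mR_B] = S·[w10; w11]:
  w00 = 1, w01 = -1, w10 = 0, w11 = 1/2

1 -1 0 1/2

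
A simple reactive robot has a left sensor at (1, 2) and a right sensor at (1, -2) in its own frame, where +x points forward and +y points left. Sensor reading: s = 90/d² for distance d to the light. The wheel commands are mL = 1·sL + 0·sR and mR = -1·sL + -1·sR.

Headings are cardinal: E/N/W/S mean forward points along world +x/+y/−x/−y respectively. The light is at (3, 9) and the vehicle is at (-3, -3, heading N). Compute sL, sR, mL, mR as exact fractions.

18/37 90/137 18/37 -5796/5069

left sensor world pos  = (-5, -2); dL² = 185
right sensor world pos = (-1, -2); dR² = 137
sL = 90/185 = 18/37
sR = 90/137 = 90/137
mL = 1·sL + 0·sR = 18/37
mR = -1·sL + -1·sR = -5796/5069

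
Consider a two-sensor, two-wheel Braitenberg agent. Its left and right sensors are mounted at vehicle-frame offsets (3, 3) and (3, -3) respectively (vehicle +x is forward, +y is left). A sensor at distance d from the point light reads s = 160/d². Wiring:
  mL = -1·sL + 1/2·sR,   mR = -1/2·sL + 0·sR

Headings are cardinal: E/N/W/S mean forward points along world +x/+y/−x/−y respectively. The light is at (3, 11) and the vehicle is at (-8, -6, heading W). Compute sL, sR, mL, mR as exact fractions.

40/149 20/49 -470/7301 -20/149

left sensor world pos  = (-11, -9); dL² = 596
right sensor world pos = (-11, -3); dR² = 392
sL = 160/596 = 40/149
sR = 160/392 = 20/49
mL = -1·sL + 1/2·sR = -470/7301
mR = -1/2·sL + 0·sR = -20/149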